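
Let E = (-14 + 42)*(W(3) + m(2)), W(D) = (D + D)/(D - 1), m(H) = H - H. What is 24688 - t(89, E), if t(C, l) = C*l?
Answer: 17212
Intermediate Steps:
m(H) = 0
W(D) = 2*D/(-1 + D) (W(D) = (2*D)/(-1 + D) = 2*D/(-1 + D))
E = 84 (E = (-14 + 42)*(2*3/(-1 + 3) + 0) = 28*(2*3/2 + 0) = 28*(2*3*(½) + 0) = 28*(3 + 0) = 28*3 = 84)
24688 - t(89, E) = 24688 - 89*84 = 24688 - 1*7476 = 24688 - 7476 = 17212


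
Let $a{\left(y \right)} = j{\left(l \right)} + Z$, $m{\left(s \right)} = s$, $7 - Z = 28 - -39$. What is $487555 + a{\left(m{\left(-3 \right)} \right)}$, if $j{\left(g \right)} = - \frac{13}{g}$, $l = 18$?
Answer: $\frac{8774897}{18} \approx 4.8749 \cdot 10^{5}$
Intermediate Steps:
$Z = -60$ ($Z = 7 - \left(28 - -39\right) = 7 - \left(28 + 39\right) = 7 - 67 = -60$)
$a{\left(y \right)} = - \frac{1093}{18}$ ($a{\left(y \right)} = - \frac{13}{18} - 60 = - \frac{1093}{18}$)
$487555 + a{\left(m{\left(-3 \right)} \right)} = 487555 - \frac{1093}{18} = \frac{8774897}{18}$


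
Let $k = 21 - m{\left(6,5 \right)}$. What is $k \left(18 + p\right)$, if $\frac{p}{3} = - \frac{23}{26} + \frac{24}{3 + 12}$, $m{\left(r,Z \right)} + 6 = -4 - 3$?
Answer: $\frac{44523}{65} \approx 684.97$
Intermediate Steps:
$m{\left(r,Z \right)} = -13$ ($m{\left(r,Z \right)} = -6 - 7 = -13$)
$p = \frac{279}{130}$ ($p = 3 \left(- \frac{23}{26} + \frac{24}{3 + 12}\right) = 3 \left(\left(-23\right) \frac{1}{26} + \frac{24}{15}\right) = 3 \left(- \frac{23}{26} + 24 \cdot \frac{1}{15}\right) = 3 \left(- \frac{23}{26} + \frac{8}{5}\right) = 3 \cdot \frac{93}{130} = \frac{279}{130} \approx 2.1462$)
$k = 34$ ($k = 21 - -13 = 21 + 13 = 34$)
$k \left(18 + p\right) = 34 \left(18 + \frac{279}{130}\right) = 34 \cdot \frac{2619}{130} = \frac{44523}{65}$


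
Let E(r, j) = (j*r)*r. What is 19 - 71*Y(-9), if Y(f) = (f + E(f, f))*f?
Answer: -471563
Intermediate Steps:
E(r, j) = j*r**2
Y(f) = f*(f + f**3) (Y(f) = (f + f*f**2)*f = (f + f**3)*f = f*(f + f**3))
19 - 71*Y(-9) = 19 - 71*((-9)**2 + (-9)**4) = 19 - 71*(81 + 6561) = 19 - 71*6642 = 19 - 471582 = -471563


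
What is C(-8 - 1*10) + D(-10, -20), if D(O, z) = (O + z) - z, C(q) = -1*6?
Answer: -16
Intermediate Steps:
C(q) = -6
D(O, z) = O
C(-8 - 1*10) + D(-10, -20) = -6 - 10 = -16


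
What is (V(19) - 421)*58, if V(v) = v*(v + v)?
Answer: 17458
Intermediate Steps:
V(v) = 2*v² (V(v) = v*(2*v) = 2*v²)
(V(19) - 421)*58 = (2*19² - 421)*58 = (2*361 - 421)*58 = (722 - 421)*58 = 301*58 = 17458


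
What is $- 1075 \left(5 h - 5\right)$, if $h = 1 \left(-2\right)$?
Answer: $16125$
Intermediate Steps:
$h = -2$
$- 1075 \left(5 h - 5\right) = - 1075 \left(5 \left(-2\right) - 5\right) = - 1075 \left(-10 - 5\right) = \left(-1075\right) \left(-15\right) = 16125$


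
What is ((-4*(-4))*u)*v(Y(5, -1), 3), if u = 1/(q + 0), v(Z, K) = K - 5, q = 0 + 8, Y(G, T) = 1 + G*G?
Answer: -4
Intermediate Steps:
Y(G, T) = 1 + G²
q = 8
v(Z, K) = -5 + K
u = ⅛ (u = 1/(8 + 0) = 1/8 = ⅛ ≈ 0.12500)
((-4*(-4))*u)*v(Y(5, -1), 3) = (-4*(-4)*(⅛))*(-5 + 3) = (16*(⅛))*(-2) = 2*(-2) = -4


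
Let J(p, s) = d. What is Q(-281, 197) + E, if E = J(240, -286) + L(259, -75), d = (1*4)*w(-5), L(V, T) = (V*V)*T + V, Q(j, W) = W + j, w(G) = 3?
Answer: -5030888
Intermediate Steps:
L(V, T) = V + T*V**2 (L(V, T) = V**2*T + V = T*V**2 + V = V + T*V**2)
d = 12 (d = (1*4)*3 = 4*3 = 12)
J(p, s) = 12
E = -5030804 (E = 12 + 259*(1 - 75*259) = 12 + 259*(1 - 19425) = 12 + 259*(-19424) = 12 - 5030816 = -5030804)
Q(-281, 197) + E = (197 - 281) - 5030804 = -84 - 5030804 = -5030888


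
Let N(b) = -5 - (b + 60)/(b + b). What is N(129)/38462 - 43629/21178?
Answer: -72161740091/35025574148 ≈ -2.0603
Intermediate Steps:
N(b) = -5 - (60 + b)/(2*b)
N(129)/38462 - 43629/21178 = (-11/2 - 30/129)/38462 - 43629/21178 = (-11/2 - 30*1/129)*(1/38462) - 43629*1/21178 = (-11/2 - 10/43)*(1/38462) - 43629/21178 = -493/86*1/38462 - 43629/21178 = -493/3307732 - 43629/21178 = -72161740091/35025574148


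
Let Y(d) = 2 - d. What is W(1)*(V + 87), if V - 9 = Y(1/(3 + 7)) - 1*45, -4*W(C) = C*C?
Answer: -529/40 ≈ -13.225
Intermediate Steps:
W(C) = -C**2/4 (W(C) = -C*C/4 = -C**2/4)
V = -341/10 (V = 9 + ((2 - 1/(3 + 7)) - 1*45) = 9 + ((2 - 1/10) - 45) = 9 + (19/10 - 45) = 9 - 431/10 = -341/10 ≈ -34.100)
W(1)*(V + 87) = (-1/4*1**2)*(-341/10 + 87) = -1/4*1*(529/10) = -1/4*529/10 = -529/40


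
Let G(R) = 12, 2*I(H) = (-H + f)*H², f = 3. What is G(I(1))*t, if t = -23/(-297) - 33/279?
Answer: -1504/3069 ≈ -0.49006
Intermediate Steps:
t = -376/9207 (t = -23*(-1/297) - 33*1/279 = 23/297 - 11/93 = -376/9207 ≈ -0.040838)
I(H) = H²*(3 - H)/2 (I(H) = ((-H + 3)*H²)/2 = ((3 - H)*H²)/2 = (H²*(3 - H))/2 = H²*(3 - H)/2)
G(I(1))*t = 12*(-376/9207) = -1504/3069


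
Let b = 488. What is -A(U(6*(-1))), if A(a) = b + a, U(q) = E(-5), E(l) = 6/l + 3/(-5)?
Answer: -2431/5 ≈ -486.20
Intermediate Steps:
E(l) = -3/5 + 6/l (E(l) = 6/l + 3*(-1/5) = 6/l - 3/5 = -3/5 + 6/l)
U(q) = -9/5 (U(q) = -3/5 + 6/(-5) = -3/5 + 6*(-1/5) = -3/5 - 6/5 = -9/5)
A(a) = 488 + a
-A(U(6*(-1))) = -(488 - 9/5) = -1*2431/5 = -2431/5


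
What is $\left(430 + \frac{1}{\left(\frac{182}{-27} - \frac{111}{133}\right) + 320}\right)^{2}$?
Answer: $\frac{232736679663265801}{1258697754889} \approx 1.849 \cdot 10^{5}$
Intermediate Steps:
$\left(430 + \frac{1}{\left(\frac{182}{-27} - \frac{111}{133}\right) + 320}\right)^{2} = \left(430 + \frac{1}{\left(182 \left(- \frac{1}{27}\right) - \frac{111}{133}\right) + 320}\right)^{2} = \left(430 + \frac{1}{\left(- \frac{182}{27} - \frac{111}{133}\right) + 320}\right)^{2} = \left(430 + \frac{1}{- \frac{27203}{3591} + 320}\right)^{2} = \left(430 + \frac{1}{\frac{1121917}{3591}}\right)^{2} = \left(430 + \frac{3591}{1121917}\right)^{2} = \left(\frac{482427901}{1121917}\right)^{2} = \frac{232736679663265801}{1258697754889}$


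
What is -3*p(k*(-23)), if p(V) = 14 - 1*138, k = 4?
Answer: 372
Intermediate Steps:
p(V) = -124 (p(V) = 14 - 138 = -124)
-3*p(k*(-23)) = -3*(-124) = 372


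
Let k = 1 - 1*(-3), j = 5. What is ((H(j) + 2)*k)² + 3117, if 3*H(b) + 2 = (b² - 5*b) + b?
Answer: 3261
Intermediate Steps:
k = 4 (k = 1 + 3 = 4)
H(b) = -⅔ - 4*b/3 + b²/3 (H(b) = -⅔ + ((b² - 5*b) + b)/3 = -⅔ + (b² - 4*b)/3 = -⅔ + (-4*b/3 + b²/3) = -⅔ - 4*b/3 + b²/3)
((H(j) + 2)*k)² + 3117 = (((-⅔ - 4/3*5 + (⅓)*5²) + 2)*4)² + 3117 = (((-⅔ - 20/3 + (⅓)*25) + 2)*4)² + 3117 = (((-⅔ - 20/3 + 25/3) + 2)*4)² + 3117 = ((1 + 2)*4)² + 3117 = (3*4)² + 3117 = 12² + 3117 = 144 + 3117 = 3261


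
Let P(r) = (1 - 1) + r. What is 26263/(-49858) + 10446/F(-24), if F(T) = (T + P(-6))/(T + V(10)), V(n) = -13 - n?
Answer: 4079599251/249290 ≈ 16365.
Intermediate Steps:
P(r) = r (P(r) = 0 + r = r)
F(T) = (-6 + T)/(-23 + T) (F(T) = (T - 6)/(T + (-13 - 1*10)) = (-6 + T)/(T + (-13 - 10)) = (-6 + T)/(T - 23) = (-6 + T)/(-23 + T))
26263/(-49858) + 10446/F(-24) = 26263/(-49858) + 10446/(((-6 - 24)/(-23 - 24))) = 26263*(-1/49858) + 10446/((-30/(-47))) = -26263/49858 + 10446/((-1/47*(-30))) = -26263/49858 + 10446/(30/47) = -26263/49858 + 10446*(47/30) = -26263/49858 + 81827/5 = 4079599251/249290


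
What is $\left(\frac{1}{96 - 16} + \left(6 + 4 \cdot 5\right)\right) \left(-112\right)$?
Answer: $- \frac{14567}{5} \approx -2913.4$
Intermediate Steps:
$\left(\frac{1}{96 - 16} + \left(6 + 4 \cdot 5\right)\right) \left(-112\right) = \left(\frac{1}{80} + \left(6 + 20\right)\right) \left(-112\right) = \left(\frac{1}{80} + 26\right) \left(-112\right) = \frac{2081}{80} \left(-112\right) = - \frac{14567}{5}$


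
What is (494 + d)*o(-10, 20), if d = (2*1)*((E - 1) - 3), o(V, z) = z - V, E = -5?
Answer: 14280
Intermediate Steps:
d = -18 (d = (2*1)*((-5 - 1) - 3) = 2*(-6 - 3) = 2*(-9) = -18)
(494 + d)*o(-10, 20) = (494 - 18)*(20 - 1*(-10)) = 476*(20 + 10) = 476*30 = 14280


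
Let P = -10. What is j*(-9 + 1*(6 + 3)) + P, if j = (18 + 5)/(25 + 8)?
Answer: -10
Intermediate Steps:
j = 23/33 ≈ 0.69697
j*(-9 + 1*(6 + 3)) + P = 23*(-9 + 1*(6 + 3))/33 - 10 = 23*(-9 + 1*9)/33 - 10 = 23*(-9 + 9)/33 - 10 = (23/33)*0 - 10 = 0 - 10 = -10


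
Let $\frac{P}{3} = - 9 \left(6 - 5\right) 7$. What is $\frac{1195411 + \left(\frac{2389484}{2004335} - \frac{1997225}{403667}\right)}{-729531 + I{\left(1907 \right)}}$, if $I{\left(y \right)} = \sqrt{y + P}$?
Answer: $- \frac{2211884823554499864852}{1349865118762337186665} - \frac{33351198316589012 \sqrt{1718}}{14848516306385709053315} \approx -1.6387$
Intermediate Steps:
$P = -189$ ($P = 3 - 9 \left(6 - 5\right) 7 = 3 \left(-9\right) 1 \cdot 7 = 3 \left(\left(-9\right) 7\right) = 3 \left(-63\right) = -189$)
$I{\left(y \right)} = \sqrt{-189 + y}$ ($I{\left(y \right)} = \sqrt{y - 189} = \sqrt{-189 + y}$)
$\frac{1195411 + \left(\frac{2389484}{2004335} - \frac{1997225}{403667}\right)}{-729531 + I{\left(1907 \right)}} = \frac{1195411 + \left(\frac{2389484}{2004335} - \frac{1997225}{403667}\right)}{-729531 + \sqrt{-189 + 1907}} = \frac{1195411 + \left(2389484 \cdot \frac{1}{2004335} - \frac{1997225}{403667}\right)}{-729531 + \sqrt{1718}} = \frac{1195411 + \left(\frac{82396}{69115} - \frac{1997225}{403667}\right)}{-729531 + \sqrt{1718}} = \frac{1195411 - \frac{104777659743}{27899444705}}{-729531 + \sqrt{1718}} = \frac{33351198316589012}{27899444705 \left(-729531 + \sqrt{1718}\right)}$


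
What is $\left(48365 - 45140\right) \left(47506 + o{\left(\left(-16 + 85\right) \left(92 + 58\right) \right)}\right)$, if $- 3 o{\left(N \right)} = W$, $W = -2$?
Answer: $153209000$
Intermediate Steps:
$o{\left(N \right)} = \frac{2}{3}$ ($o{\left(N \right)} = \left(- \frac{1}{3}\right) \left(-2\right) = \frac{2}{3}$)
$\left(48365 - 45140\right) \left(47506 + o{\left(\left(-16 + 85\right) \left(92 + 58\right) \right)}\right) = \left(48365 - 45140\right) \left(47506 + \frac{2}{3}\right) = 3225 \cdot \frac{142520}{3} = 153209000$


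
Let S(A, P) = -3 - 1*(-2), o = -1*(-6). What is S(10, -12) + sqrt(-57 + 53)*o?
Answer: -1 + 12*I ≈ -1.0 + 12.0*I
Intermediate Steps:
o = 6
S(A, P) = -1 (S(A, P) = -3 + 2 = -1)
S(10, -12) + sqrt(-57 + 53)*o = -1 + sqrt(-57 + 53)*6 = -1 + sqrt(-4)*6 = -1 + (2*I)*6 = -1 + 12*I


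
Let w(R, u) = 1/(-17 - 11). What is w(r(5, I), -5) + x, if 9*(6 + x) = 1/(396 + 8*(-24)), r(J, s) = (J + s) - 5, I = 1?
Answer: -19391/3213 ≈ -6.0352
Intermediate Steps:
r(J, s) = -5 + J + s
x = -11015/1836 (x = -6 + 1/(9*(396 + 8*(-24))) = -6 + 1/(9*(396 - 192)) = -6 + (1/9)/204 = -6 + (1/9)*(1/204) = -6 + 1/1836 = -11015/1836 ≈ -5.9995)
w(R, u) = -1/28 (w(R, u) = 1/(-28) = -1/28)
w(r(5, I), -5) + x = -1/28 - 11015/1836 = -19391/3213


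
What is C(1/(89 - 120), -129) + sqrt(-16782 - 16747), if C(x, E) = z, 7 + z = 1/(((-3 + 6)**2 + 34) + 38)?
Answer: -566/81 + I*sqrt(33529) ≈ -6.9877 + 183.11*I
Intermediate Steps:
z = -566/81 (z = -7 + 1/(((-3 + 6)**2 + 34) + 38) = -7 + 1/((3**2 + 34) + 38) = -7 + 1/((9 + 34) + 38) = -7 + 1/(43 + 38) = -7 + 1/81 = -566/81 ≈ -6.9877)
C(x, E) = -566/81
C(1/(89 - 120), -129) + sqrt(-16782 - 16747) = -566/81 + sqrt(-16782 - 16747) = -566/81 + sqrt(-33529) = -566/81 + I*sqrt(33529)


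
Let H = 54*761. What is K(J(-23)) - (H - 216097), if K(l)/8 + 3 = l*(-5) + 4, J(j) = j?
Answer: 175931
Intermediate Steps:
K(l) = 8 - 40*l (K(l) = -24 + 8*(l*(-5) + 4) = -24 + 8*(-5*l + 4) = -24 + 8*(4 - 5*l) = -24 + (32 - 40*l) = 8 - 40*l)
H = 41094
K(J(-23)) - (H - 216097) = (8 - 40*(-23)) - (41094 - 216097) = (8 + 920) - 1*(-175003) = 928 + 175003 = 175931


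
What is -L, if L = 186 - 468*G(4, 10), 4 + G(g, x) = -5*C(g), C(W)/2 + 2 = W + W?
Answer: -30138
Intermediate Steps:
C(W) = -4 + 4*W (C(W) = -4 + 2*(W + W) = -4 + 2*(2*W) = -4 + 4*W)
G(g, x) = 16 - 20*g (G(g, x) = -4 - 5*(-4 + 4*g) = -4 + (20 - 20*g) = 16 - 20*g)
L = 30138 (L = 186 - 468*(16 - 20*4) = 186 - 468*(16 - 80) = 186 - 468*(-64) = 186 + 29952 = 30138)
-L = -1*30138 = -30138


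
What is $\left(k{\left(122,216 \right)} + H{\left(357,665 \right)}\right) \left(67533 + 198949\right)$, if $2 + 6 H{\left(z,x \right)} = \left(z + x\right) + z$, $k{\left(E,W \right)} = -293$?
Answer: $-16921607$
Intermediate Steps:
$H{\left(z,x \right)} = - \frac{1}{3} + \frac{z}{3} + \frac{x}{6}$ ($H{\left(z,x \right)} = - \frac{1}{3} + \frac{\left(z + x\right) + z}{6} = - \frac{1}{3} + \frac{\left(x + z\right) + z}{6} = - \frac{1}{3} + \frac{x + 2 z}{6} = - \frac{1}{3} + \left(\frac{z}{3} + \frac{x}{6}\right) = - \frac{1}{3} + \frac{z}{3} + \frac{x}{6}$)
$\left(k{\left(122,216 \right)} + H{\left(357,665 \right)}\right) \left(67533 + 198949\right) = \left(-293 + \left(- \frac{1}{3} + \frac{1}{3} \cdot 357 + \frac{1}{6} \cdot 665\right)\right) \left(67533 + 198949\right) = \left(-293 + \left(- \frac{1}{3} + 119 + \frac{665}{6}\right)\right) 266482 = \left(-293 + \frac{459}{2}\right) 266482 = \left(- \frac{127}{2}\right) 266482 = -16921607$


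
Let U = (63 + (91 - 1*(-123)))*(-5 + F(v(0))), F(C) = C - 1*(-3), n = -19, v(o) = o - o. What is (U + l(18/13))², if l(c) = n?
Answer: 328329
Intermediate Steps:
v(o) = 0
F(C) = 3 + C (F(C) = C + 3 = 3 + C)
l(c) = -19
U = -554 (U = (63 + (91 - 1*(-123)))*(-5 + (3 + 0)) = (63 + (91 + 123))*(-5 + 3) = (63 + 214)*(-2) = 277*(-2) = -554)
(U + l(18/13))² = (-554 - 19)² = (-573)² = 328329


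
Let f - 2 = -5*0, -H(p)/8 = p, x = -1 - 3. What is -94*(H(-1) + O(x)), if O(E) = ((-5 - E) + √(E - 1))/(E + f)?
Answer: -799 + 47*I*√5 ≈ -799.0 + 105.1*I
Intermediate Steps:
x = -4
H(p) = -8*p
f = 2 (f = 2 - 5*0 = 2 + 0 = 2)
O(E) = (-5 + √(-1 + E) - E)/(2 + E) (O(E) = ((-5 - E) + √(E - 1))/(E + 2) = ((-5 - E) + √(-1 + E))/(2 + E) = (-5 + √(-1 + E) - E)/(2 + E))
-94*(H(-1) + O(x)) = -94*(-8*(-1) + (-5 + √(-1 - 4) - 1*(-4))/(2 - 4)) = -94*(8 + (-5 + √(-5) + 4)/(-2)) = -94*(8 - (-5 + I*√5 + 4)/2) = -94*(8 - (-1 + I*√5)/2) = -94*(8 + (½ - I*√5/2)) = -94*(17/2 - I*√5/2) = -799 + 47*I*√5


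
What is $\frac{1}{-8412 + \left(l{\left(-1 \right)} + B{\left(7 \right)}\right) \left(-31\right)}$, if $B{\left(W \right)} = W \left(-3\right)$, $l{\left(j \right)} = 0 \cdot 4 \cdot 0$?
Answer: $- \frac{1}{7761} \approx -0.00012885$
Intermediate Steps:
$l{\left(j \right)} = 0$ ($l{\left(j \right)} = 0 \cdot 0 = 0$)
$B{\left(W \right)} = - 3 W$
$\frac{1}{-8412 + \left(l{\left(-1 \right)} + B{\left(7 \right)}\right) \left(-31\right)} = \frac{1}{-8412 + \left(0 - 21\right) \left(-31\right)} = \frac{1}{-8412 - -651} = \frac{1}{-8412 + 651} = \frac{1}{-7761} = - \frac{1}{7761}$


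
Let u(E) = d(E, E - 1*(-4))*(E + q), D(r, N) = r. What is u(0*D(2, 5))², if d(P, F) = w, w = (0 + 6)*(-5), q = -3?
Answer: 8100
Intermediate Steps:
w = -30 (w = 6*(-5) = -30)
d(P, F) = -30
u(E) = 90 - 30*E (u(E) = -30*(E - 3) = -30*(-3 + E) = 90 - 30*E)
u(0*D(2, 5))² = (90 - 0*2)² = (90 - 30*0)² = (90 + 0)² = 90² = 8100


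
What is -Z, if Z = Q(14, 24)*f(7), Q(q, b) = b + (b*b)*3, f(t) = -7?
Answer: 12264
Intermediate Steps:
Q(q, b) = b + 3*b² (Q(q, b) = b + b²*3 = b + 3*b²)
Z = -12264 (Z = (24*(1 + 3*24))*(-7) = (24*(1 + 72))*(-7) = (24*73)*(-7) = 1752*(-7) = -12264)
-Z = -1*(-12264) = 12264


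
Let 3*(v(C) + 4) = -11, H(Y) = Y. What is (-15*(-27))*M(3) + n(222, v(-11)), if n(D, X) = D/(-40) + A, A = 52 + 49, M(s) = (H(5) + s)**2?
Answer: 520309/20 ≈ 26015.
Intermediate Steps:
v(C) = -23/3 (v(C) = -4 + (1/3)*(-11) = -4 - 11/3 = -23/3)
M(s) = (5 + s)**2
A = 101
n(D, X) = 101 - D/40 (n(D, X) = D/(-40) + 101 = D*(-1/40) + 101 = -D/40 + 101 = 101 - D/40)
(-15*(-27))*M(3) + n(222, v(-11)) = (-15*(-27))*(5 + 3)**2 + (101 - 1/40*222) = 405*8**2 + (101 - 111/20) = 405*64 + 1909/20 = 25920 + 1909/20 = 520309/20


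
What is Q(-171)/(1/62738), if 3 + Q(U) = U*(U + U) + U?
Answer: 3658127304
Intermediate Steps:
Q(U) = -3 + U + 2*U**2 (Q(U) = -3 + (U*(U + U) + U) = -3 + (U*(2*U) + U) = -3 + (2*U**2 + U) = -3 + (U + 2*U**2) = -3 + U + 2*U**2)
Q(-171)/(1/62738) = (-3 - 171 + 2*(-171)**2)/(1/62738) = (-3 - 171 + 2*29241)/(1/62738) = (-3 - 171 + 58482)*62738 = 58308*62738 = 3658127304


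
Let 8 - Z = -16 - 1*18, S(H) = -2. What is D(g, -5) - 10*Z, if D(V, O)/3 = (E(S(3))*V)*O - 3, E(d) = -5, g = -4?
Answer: -729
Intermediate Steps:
D(V, O) = -9 - 15*O*V (D(V, O) = 3*((-5*V)*O - 3) = 3*(-5*O*V - 3) = 3*(-3 - 5*O*V) = -9 - 15*O*V)
Z = 42 (Z = 8 - (-16 - 1*18) = 8 - (-16 - 18) = 8 - 1*(-34) = 8 + 34 = 42)
D(g, -5) - 10*Z = (-9 - 15*(-5)*(-4)) - 10*42 = (-9 - 300) - 420 = -309 - 420 = -729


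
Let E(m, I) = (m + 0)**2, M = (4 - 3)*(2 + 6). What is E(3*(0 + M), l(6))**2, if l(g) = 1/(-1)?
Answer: 331776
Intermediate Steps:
l(g) = -1
M = 8 (M = 1*8 = 8)
E(m, I) = m**2
E(3*(0 + M), l(6))**2 = ((3*(0 + 8))**2)**2 = ((3*8)**2)**2 = (24**2)**2 = 576**2 = 331776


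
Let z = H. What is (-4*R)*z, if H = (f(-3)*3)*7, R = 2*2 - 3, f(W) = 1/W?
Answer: 28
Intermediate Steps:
f(W) = 1/W
R = 1 (R = 4 - 3 = 1)
H = -7 (H = (3/(-3))*7 = -⅓*3*7 = -1*7 = -7)
z = -7
(-4*R)*z = -4*1*(-7) = -4*(-7) = 28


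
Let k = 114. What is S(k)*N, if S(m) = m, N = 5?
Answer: 570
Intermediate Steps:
S(k)*N = 114*5 = 570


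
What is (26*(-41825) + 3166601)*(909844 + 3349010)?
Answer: 8854800552954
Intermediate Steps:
(26*(-41825) + 3166601)*(909844 + 3349010) = (-1087450 + 3166601)*4258854 = 2079151*4258854 = 8854800552954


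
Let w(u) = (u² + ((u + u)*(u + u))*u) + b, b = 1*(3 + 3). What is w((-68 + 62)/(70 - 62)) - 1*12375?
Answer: -98961/8 ≈ -12370.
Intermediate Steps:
b = 6 (b = 1*6 = 6)
w(u) = 6 + u² + 4*u³ (w(u) = (u² + ((u + u)*(u + u))*u) + 6 = (u² + ((2*u)*(2*u))*u) + 6 = (u² + (4*u²)*u) + 6 = (u² + 4*u³) + 6 = 6 + u² + 4*u³)
w((-68 + 62)/(70 - 62)) - 1*12375 = (6 + ((-68 + 62)/(70 - 62))² + 4*((-68 + 62)/(70 - 62))³) - 1*12375 = (6 + (-6/8)² + 4*(-6/8)³) - 12375 = (6 + (-6*⅛)² + 4*(-6*⅛)³) - 12375 = (6 + (-¾)² + 4*(-¾)³) - 12375 = (6 + 9/16 + 4*(-27/64)) - 12375 = (6 + 9/16 - 27/16) - 12375 = 39/8 - 12375 = -98961/8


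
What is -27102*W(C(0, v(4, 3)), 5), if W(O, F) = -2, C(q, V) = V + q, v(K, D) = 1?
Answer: 54204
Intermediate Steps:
-27102*W(C(0, v(4, 3)), 5) = -27102*(-2) = 54204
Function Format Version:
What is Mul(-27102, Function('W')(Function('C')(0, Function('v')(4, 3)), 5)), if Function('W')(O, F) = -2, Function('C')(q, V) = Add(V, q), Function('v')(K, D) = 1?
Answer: 54204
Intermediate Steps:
Mul(-27102, Function('W')(Function('C')(0, Function('v')(4, 3)), 5)) = Mul(-27102, -2) = 54204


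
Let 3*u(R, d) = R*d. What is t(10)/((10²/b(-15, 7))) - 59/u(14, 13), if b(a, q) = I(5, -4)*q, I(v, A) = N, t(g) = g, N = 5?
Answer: 230/91 ≈ 2.5275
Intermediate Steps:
I(v, A) = 5
u(R, d) = R*d/3 (u(R, d) = (R*d)/3 = R*d/3)
b(a, q) = 5*q
t(10)/((10²/b(-15, 7))) - 59/u(14, 13) = 10/((10²/((5*7)))) - 59/((⅓)*14*13) = 10/((100/35)) - 59/182/3 = 10/((100*(1/35))) - 59*3/182 = 10/(20/7) - 177/182 = 10*(7/20) - 177/182 = 7/2 - 177/182 = 230/91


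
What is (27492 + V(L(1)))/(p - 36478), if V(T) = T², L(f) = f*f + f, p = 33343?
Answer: -27496/3135 ≈ -8.7707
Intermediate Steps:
L(f) = f + f² (L(f) = f² + f = f + f²)
(27492 + V(L(1)))/(p - 36478) = (27492 + (1*(1 + 1))²)/(33343 - 36478) = (27492 + (1*2)²)/(-3135) = (27492 + 2²)*(-1/3135) = (27492 + 4)*(-1/3135) = 27496*(-1/3135) = -27496/3135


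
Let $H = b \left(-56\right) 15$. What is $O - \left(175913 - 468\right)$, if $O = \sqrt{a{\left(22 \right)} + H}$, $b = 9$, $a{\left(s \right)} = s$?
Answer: $-175445 + i \sqrt{7538} \approx -1.7545 \cdot 10^{5} + 86.822 i$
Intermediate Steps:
$H = -7560$ ($H = 9 \left(-56\right) 15 = \left(-504\right) 15 = -7560$)
$O = i \sqrt{7538}$ ($O = \sqrt{22 - 7560} = \sqrt{-7538} = i \sqrt{7538} \approx 86.822 i$)
$O - \left(175913 - 468\right) = i \sqrt{7538} - \left(175913 - 468\right) = i \sqrt{7538} - 175445 = -175445 + i \sqrt{7538}$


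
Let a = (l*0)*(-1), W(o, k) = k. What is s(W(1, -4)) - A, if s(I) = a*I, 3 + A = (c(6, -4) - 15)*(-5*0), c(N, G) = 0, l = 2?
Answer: 3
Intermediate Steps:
a = 0 (a = (2*0)*(-1) = 0*(-1) = 0)
A = -3 (A = -3 + (0 - 15)*(-5*0) = -3 - 15*0 = -3 + 0 = -3)
s(I) = 0 (s(I) = 0*I = 0)
s(W(1, -4)) - A = 0 - 1*(-3) = 0 + 3 = 3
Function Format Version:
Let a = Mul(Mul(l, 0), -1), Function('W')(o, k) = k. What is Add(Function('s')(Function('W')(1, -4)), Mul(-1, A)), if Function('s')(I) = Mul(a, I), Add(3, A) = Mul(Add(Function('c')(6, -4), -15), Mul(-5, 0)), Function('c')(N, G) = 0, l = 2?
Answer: 3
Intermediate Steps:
a = 0 (a = Mul(Mul(2, 0), -1) = Mul(0, -1) = 0)
A = -3 (A = Add(-3, Mul(Add(0, -15), Mul(-5, 0))) = Add(-3, Mul(-15, 0)) = Add(-3, 0) = -3)
Function('s')(I) = 0 (Function('s')(I) = Mul(0, I) = 0)
Add(Function('s')(Function('W')(1, -4)), Mul(-1, A)) = Add(0, Mul(-1, -3)) = Add(0, 3) = 3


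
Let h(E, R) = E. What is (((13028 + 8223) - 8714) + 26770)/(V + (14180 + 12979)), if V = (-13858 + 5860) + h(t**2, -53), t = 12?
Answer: 39307/19305 ≈ 2.0361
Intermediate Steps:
V = -7854 (V = (-13858 + 5860) + 12**2 = -7998 + 144 = -7854)
(((13028 + 8223) - 8714) + 26770)/(V + (14180 + 12979)) = (((13028 + 8223) - 8714) + 26770)/(-7854 + (14180 + 12979)) = ((21251 - 8714) + 26770)/(-7854 + 27159) = (12537 + 26770)/19305 = 39307*(1/19305) = 39307/19305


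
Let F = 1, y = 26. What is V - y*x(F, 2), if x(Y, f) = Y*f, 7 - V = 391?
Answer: -436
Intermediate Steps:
V = -384 (V = 7 - 1*391 = 7 - 391 = -384)
V - y*x(F, 2) = -384 - 26*1*2 = -384 - 26*2 = -384 - 1*52 = -384 - 52 = -436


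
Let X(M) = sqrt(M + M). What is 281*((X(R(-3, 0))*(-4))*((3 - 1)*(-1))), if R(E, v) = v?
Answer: 0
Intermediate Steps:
X(M) = sqrt(2)*sqrt(M) (X(M) = sqrt(2*M) = sqrt(2)*sqrt(M))
281*((X(R(-3, 0))*(-4))*((3 - 1)*(-1))) = 281*(((sqrt(2)*sqrt(0))*(-4))*((3 - 1)*(-1))) = 281*(((sqrt(2)*0)*(-4))*(2*(-1))) = 281*((0*(-4))*(-2)) = 281*(0*(-2)) = 281*0 = 0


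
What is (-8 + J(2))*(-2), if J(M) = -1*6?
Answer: 28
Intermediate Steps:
J(M) = -6
(-8 + J(2))*(-2) = (-8 - 6)*(-2) = -14*(-2) = 28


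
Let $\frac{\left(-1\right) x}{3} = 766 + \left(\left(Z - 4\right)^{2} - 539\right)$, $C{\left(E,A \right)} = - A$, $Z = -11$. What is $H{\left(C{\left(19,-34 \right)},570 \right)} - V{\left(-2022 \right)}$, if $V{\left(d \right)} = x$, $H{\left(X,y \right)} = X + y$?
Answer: $1960$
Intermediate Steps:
$x = -1356$ ($x = - 3 \left(766 - \left(539 - \left(-11 - 4\right)^{2}\right)\right) = - 3 \left(766 - \left(539 - \left(-15\right)^{2}\right)\right) = - 3 \left(766 + \left(225 - 539\right)\right) = - 3 \left(766 - 314\right) = \left(-3\right) 452 = -1356$)
$V{\left(d \right)} = -1356$
$H{\left(C{\left(19,-34 \right)},570 \right)} - V{\left(-2022 \right)} = \left(\left(-1\right) \left(-34\right) + 570\right) - -1356 = \left(34 + 570\right) + 1356 = 604 + 1356 = 1960$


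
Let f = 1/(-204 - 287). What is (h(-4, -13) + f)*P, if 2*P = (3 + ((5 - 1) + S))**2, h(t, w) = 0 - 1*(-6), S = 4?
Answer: 356345/982 ≈ 362.88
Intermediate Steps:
h(t, w) = 6 (h(t, w) = 0 + 6 = 6)
f = -1/491 (f = 1/(-491) = -1/491 ≈ -0.0020367)
P = 121/2 (P = (3 + ((5 - 1) + 4))**2/2 = (3 + (4 + 4))**2/2 = (3 + 8)**2/2 = (1/2)*11**2 = (1/2)*121 = 121/2 ≈ 60.500)
(h(-4, -13) + f)*P = (6 - 1/491)*(121/2) = (2945/491)*(121/2) = 356345/982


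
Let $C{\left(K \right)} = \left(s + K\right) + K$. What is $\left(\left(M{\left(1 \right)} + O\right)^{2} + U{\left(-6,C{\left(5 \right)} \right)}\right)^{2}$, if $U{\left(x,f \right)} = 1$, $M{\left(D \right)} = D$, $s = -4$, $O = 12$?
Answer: $28900$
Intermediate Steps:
$C{\left(K \right)} = -4 + 2 K$ ($C{\left(K \right)} = \left(-4 + K\right) + K = -4 + 2 K$)
$\left(\left(M{\left(1 \right)} + O\right)^{2} + U{\left(-6,C{\left(5 \right)} \right)}\right)^{2} = \left(\left(1 + 12\right)^{2} + 1\right)^{2} = \left(13^{2} + 1\right)^{2} = \left(169 + 1\right)^{2} = 170^{2} = 28900$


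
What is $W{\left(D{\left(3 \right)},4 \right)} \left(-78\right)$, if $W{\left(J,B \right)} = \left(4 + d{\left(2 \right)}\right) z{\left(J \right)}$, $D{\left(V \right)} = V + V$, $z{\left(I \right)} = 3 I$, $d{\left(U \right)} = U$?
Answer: $-8424$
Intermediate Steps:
$D{\left(V \right)} = 2 V$
$W{\left(J,B \right)} = 18 J$ ($W{\left(J,B \right)} = \left(4 + 2\right) 3 J = 6 \cdot 3 J = 18 J$)
$W{\left(D{\left(3 \right)},4 \right)} \left(-78\right) = 18 \cdot 2 \cdot 3 \left(-78\right) = 18 \cdot 6 \left(-78\right) = 108 \left(-78\right) = -8424$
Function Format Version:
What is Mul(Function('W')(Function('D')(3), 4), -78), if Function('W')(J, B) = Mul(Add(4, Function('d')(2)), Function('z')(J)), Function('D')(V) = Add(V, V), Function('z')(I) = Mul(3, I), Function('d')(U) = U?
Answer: -8424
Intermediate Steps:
Function('D')(V) = Mul(2, V)
Function('W')(J, B) = Mul(18, J) (Function('W')(J, B) = Mul(Add(4, 2), Mul(3, J)) = Mul(6, Mul(3, J)) = Mul(18, J))
Mul(Function('W')(Function('D')(3), 4), -78) = Mul(Mul(18, Mul(2, 3)), -78) = Mul(Mul(18, 6), -78) = Mul(108, -78) = -8424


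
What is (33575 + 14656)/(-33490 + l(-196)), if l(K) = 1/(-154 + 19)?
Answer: -6511185/4521151 ≈ -1.4402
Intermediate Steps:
l(K) = -1/135 (l(K) = 1/(-135) = -1/135)
(33575 + 14656)/(-33490 + l(-196)) = (33575 + 14656)/(-33490 - 1/135) = 48231/(-4521151/135) = 48231*(-135/4521151) = -6511185/4521151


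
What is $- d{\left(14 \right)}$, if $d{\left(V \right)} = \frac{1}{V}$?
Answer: $- \frac{1}{14} \approx -0.071429$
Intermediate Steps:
$- d{\left(14 \right)} = - \frac{1}{14}$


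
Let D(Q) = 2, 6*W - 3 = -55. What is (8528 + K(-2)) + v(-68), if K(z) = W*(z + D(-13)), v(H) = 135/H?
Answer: 579769/68 ≈ 8526.0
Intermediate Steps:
W = -26/3 (W = ½ + (⅙)*(-55) = ½ - 55/6 = -26/3 ≈ -8.6667)
K(z) = -52/3 - 26*z/3 (K(z) = -26*(z + 2)/3 = -26*(2 + z)/3 = -52/3 - 26*z/3)
(8528 + K(-2)) + v(-68) = (8528 + (-52/3 - 26/3*(-2))) + 135/(-68) = (8528 + (-52/3 + 52/3)) + 135*(-1/68) = (8528 + 0) - 135/68 = 8528 - 135/68 = 579769/68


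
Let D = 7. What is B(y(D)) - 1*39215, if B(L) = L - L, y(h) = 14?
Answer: -39215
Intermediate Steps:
B(L) = 0
B(y(D)) - 1*39215 = 0 - 1*39215 = 0 - 39215 = -39215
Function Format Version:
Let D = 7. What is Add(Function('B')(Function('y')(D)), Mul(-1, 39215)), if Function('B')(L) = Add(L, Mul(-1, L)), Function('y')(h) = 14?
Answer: -39215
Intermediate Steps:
Function('B')(L) = 0
Add(Function('B')(Function('y')(D)), Mul(-1, 39215)) = Add(0, Mul(-1, 39215)) = Add(0, -39215) = -39215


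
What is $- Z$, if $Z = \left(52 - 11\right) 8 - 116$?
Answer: $-212$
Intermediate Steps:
$Z = 212$ ($Z = 41 \cdot 8 - 116 = 328 - 116 = 212$)
$- Z = \left(-1\right) 212 = -212$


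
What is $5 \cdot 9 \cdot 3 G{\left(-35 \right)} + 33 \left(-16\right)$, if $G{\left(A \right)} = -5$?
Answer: $-1203$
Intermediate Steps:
$5 \cdot 9 \cdot 3 G{\left(-35 \right)} + 33 \left(-16\right) = 5 \cdot 9 \cdot 3 \left(-5\right) + 33 \left(-16\right) = 45 \cdot 3 \left(-5\right) - 528 = 135 \left(-5\right) - 528 = -675 - 528 = -1203$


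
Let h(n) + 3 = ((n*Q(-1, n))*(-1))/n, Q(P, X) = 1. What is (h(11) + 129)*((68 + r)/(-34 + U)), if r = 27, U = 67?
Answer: 11875/33 ≈ 359.85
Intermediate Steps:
h(n) = -4 (h(n) = -3 + ((n*1)*(-1))/n = -3 + (n*(-1))/n = -3 + (-n)/n = -3 - 1 = -4)
(h(11) + 129)*((68 + r)/(-34 + U)) = (-4 + 129)*((68 + 27)/(-34 + 67)) = 125*(95/33) = 11875/33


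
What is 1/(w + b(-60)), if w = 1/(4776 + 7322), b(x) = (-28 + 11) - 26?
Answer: -12098/520213 ≈ -0.023256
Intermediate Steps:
b(x) = -43 (b(x) = -17 - 26 = -43)
w = 1/12098 ≈ 8.2658e-5
1/(w + b(-60)) = 1/(1/12098 - 43) = 1/(-520213/12098) = -12098/520213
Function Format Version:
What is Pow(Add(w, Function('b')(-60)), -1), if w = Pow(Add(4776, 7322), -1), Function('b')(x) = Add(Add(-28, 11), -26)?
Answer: Rational(-12098, 520213) ≈ -0.023256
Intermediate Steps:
Function('b')(x) = -43 (Function('b')(x) = Add(-17, -26) = -43)
w = Rational(1, 12098) (w = Pow(12098, -1) = Rational(1, 12098) ≈ 8.2658e-5)
Pow(Add(w, Function('b')(-60)), -1) = Pow(Add(Rational(1, 12098), -43), -1) = Pow(Rational(-520213, 12098), -1) = Rational(-12098, 520213)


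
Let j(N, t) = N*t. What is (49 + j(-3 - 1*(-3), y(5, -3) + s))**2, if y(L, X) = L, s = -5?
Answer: 2401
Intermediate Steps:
(49 + j(-3 - 1*(-3), y(5, -3) + s))**2 = (49 + (-3 - 1*(-3))*(5 - 5))**2 = (49 + (-3 + 3)*0)**2 = (49 + 0*0)**2 = (49 + 0)**2 = 49**2 = 2401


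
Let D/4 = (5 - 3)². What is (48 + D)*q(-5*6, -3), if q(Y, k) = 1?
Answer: 64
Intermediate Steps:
D = 16 (D = 4*(5 - 3)² = 4*2² = 4*4 = 16)
(48 + D)*q(-5*6, -3) = (48 + 16)*1 = 64*1 = 64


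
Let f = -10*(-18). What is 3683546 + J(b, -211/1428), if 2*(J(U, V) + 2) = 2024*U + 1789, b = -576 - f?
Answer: 5838733/2 ≈ 2.9194e+6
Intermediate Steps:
f = 180
b = -756 (b = -576 - 1*180 = -576 - 180 = -756)
J(U, V) = 1785/2 + 1012*U (J(U, V) = -2 + (2024*U + 1789)/2 = -2 + (1789 + 2024*U)/2 = -2 + (1789/2 + 1012*U) = 1785/2 + 1012*U)
3683546 + J(b, -211/1428) = 3683546 + (1785/2 + 1012*(-756)) = 3683546 + (1785/2 - 765072) = 3683546 - 1528359/2 = 5838733/2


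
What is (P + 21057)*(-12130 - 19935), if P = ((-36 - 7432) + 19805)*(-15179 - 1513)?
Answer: 6602444733555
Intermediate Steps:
P = -205929204 (P = (-7468 + 19805)*(-16692) = 12337*(-16692) = -205929204)
(P + 21057)*(-12130 - 19935) = (-205929204 + 21057)*(-12130 - 19935) = -205908147*(-32065) = 6602444733555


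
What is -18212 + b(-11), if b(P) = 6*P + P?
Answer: -18289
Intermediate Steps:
b(P) = 7*P
-18212 + b(-11) = -18212 + 7*(-11) = -18212 - 77 = -18289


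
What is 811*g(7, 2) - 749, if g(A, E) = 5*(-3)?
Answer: -12914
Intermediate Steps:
g(A, E) = -15
811*g(7, 2) - 749 = 811*(-15) - 749 = -12165 - 749 = -12914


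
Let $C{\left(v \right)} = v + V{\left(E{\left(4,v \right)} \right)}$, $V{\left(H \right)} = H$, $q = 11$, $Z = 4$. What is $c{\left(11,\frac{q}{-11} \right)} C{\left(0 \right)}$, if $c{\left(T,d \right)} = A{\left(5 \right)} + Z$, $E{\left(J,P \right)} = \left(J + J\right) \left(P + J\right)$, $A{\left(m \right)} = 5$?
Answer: $288$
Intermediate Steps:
$E{\left(J,P \right)} = 2 J \left(J + P\right)$
$C{\left(v \right)} = 32 + 9 v$ ($C{\left(v \right)} = v + 2 \cdot 4 \left(4 + v\right) = v + \left(32 + 8 v\right) = 32 + 9 v$)
$c{\left(T,d \right)} = 9$ ($c{\left(T,d \right)} = 5 + 4 = 9$)
$c{\left(11,\frac{q}{-11} \right)} C{\left(0 \right)} = 9 \left(32 + 9 \cdot 0\right) = 9 \left(32 + 0\right) = 9 \cdot 32 = 288$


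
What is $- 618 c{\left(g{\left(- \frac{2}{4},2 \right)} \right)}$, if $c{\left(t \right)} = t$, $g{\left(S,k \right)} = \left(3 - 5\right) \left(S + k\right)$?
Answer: $1854$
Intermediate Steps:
$g{\left(S,k \right)} = - 2 S - 2 k$ ($g{\left(S,k \right)} = - 2 \left(S + k\right) = - 2 S - 2 k$)
$- 618 c{\left(g{\left(- \frac{2}{4},2 \right)} \right)} = - 618 \left(- 2 \left(- \frac{2}{4}\right) - 4\right) = - 618 \left(- 2 \left(\left(-2\right) \frac{1}{4}\right) - 4\right) = - 618 \left(\left(-2\right) \left(- \frac{1}{2}\right) - 4\right) = - 618 \left(1 - 4\right) = \left(-618\right) \left(-3\right) = 1854$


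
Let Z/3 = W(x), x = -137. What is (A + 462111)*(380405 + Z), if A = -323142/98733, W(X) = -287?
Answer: 5772267371762408/32911 ≈ 1.7539e+11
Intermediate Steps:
A = -107714/32911 (A = -323142*1/98733 = -107714/32911 ≈ -3.2729)
Z = -861 (Z = 3*(-287) = -861)
(A + 462111)*(380405 + Z) = (-107714/32911 + 462111)*(380405 - 861) = (15208427407/32911)*379544 = 5772267371762408/32911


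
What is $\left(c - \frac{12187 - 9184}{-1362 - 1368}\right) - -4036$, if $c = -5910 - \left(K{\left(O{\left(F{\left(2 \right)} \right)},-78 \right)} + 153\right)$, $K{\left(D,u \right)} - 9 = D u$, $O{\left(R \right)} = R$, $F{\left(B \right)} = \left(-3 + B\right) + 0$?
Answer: $- \frac{21129}{10} \approx -2112.9$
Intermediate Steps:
$F{\left(B \right)} = -3 + B$
$K{\left(D,u \right)} = 9 + D u$
$c = -6150$ ($c = -5910 - \left(\left(9 + \left(-3 + 2\right) \left(-78\right)\right) + 153\right) = -5910 - \left(\left(9 - -78\right) + 153\right) = -5910 - \left(\left(9 + 78\right) + 153\right) = -5910 - \left(87 + 153\right) = -5910 - 240 = -6150$)
$\left(c - \frac{12187 - 9184}{-1362 - 1368}\right) - -4036 = \left(-6150 - \frac{12187 - 9184}{-1362 - 1368}\right) - -4036 = \left(-6150 - \frac{3003}{-2730}\right) + 4036 = \left(-6150 - 3003 \left(- \frac{1}{2730}\right)\right) + 4036 = \left(-6150 - - \frac{11}{10}\right) + 4036 = \left(-6150 + \frac{11}{10}\right) + 4036 = - \frac{61489}{10} + 4036 = - \frac{21129}{10}$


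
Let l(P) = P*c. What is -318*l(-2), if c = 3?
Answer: 1908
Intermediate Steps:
l(P) = 3*P (l(P) = P*3 = 3*P)
-318*l(-2) = -954*(-2) = -318*(-6) = 1908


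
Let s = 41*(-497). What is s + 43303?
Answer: 22926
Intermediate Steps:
s = -20377
s + 43303 = -20377 + 43303 = 22926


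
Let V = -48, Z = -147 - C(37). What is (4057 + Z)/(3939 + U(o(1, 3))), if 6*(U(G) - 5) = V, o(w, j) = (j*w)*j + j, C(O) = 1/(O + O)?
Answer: 289339/291264 ≈ 0.99339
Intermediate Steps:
C(O) = 1/(2*O)
o(w, j) = j + w*j² (o(w, j) = w*j² + j = j + w*j²)
Z = -10879/74 (Z = -147 - 1/(2*37) = -147 - 1*1/74 = -147 - 1/74 = -10879/74 ≈ -147.01)
U(G) = -3 (U(G) = 5 + (⅙)*(-48) = 5 - 8 = -3)
(4057 + Z)/(3939 + U(o(1, 3))) = (4057 - 10879/74)/(3939 - 3) = (289339/74)/3936 = (289339/74)*(1/3936) = 289339/291264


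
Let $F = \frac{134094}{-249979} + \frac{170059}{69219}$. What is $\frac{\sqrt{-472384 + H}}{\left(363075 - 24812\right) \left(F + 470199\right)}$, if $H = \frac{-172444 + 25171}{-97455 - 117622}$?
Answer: $\frac{17303296401 i \sqrt{21851562159969715}}{591916966257726391751407474} \approx 4.3213 \cdot 10^{-9} i$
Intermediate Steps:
$H = \frac{147273}{215077}$ ($H = - \frac{147273}{-215077} = \left(-147273\right) \left(- \frac{1}{215077}\right) = \frac{147273}{215077} \approx 0.68475$)
$F = \frac{33229326175}{17303296401}$ ($F = 134094 \left(- \frac{1}{249979}\right) + 170059 \cdot \frac{1}{69219} = - \frac{134094}{249979} + \frac{170059}{69219} = \frac{33229326175}{17303296401} \approx 1.9204$)
$\frac{\sqrt{-472384 + H}}{\left(363075 - 24812\right) \left(F + 470199\right)} = \frac{\sqrt{-472384 + \frac{147273}{215077}}}{\left(363075 - 24812\right) \left(\frac{33229326175}{17303296401} + 470199\right)} = \frac{\sqrt{- \frac{101598786295}{215077}}}{338263 \cdot \frac{8136025893779974}{17303296401}} = \frac{\frac{1}{215077} i \sqrt{21851562159969715}}{\frac{2752116526907695345162}{17303296401}} = \frac{i \sqrt{21851562159969715}}{215077} \cdot \frac{17303296401}{2752116526907695345162} = \frac{17303296401 i \sqrt{21851562159969715}}{591916966257726391751407474}$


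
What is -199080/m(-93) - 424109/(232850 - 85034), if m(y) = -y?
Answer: -9822217139/4582296 ≈ -2143.5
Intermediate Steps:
-199080/m(-93) - 424109/(232850 - 85034) = -199080/((-1*(-93))) - 424109/(232850 - 85034) = -199080/93 - 424109/147816 = -199080*1/93 - 424109*1/147816 = -66360/31 - 424109/147816 = -9822217139/4582296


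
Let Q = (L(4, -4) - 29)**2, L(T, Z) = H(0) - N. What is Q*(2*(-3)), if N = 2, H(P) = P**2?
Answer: -5766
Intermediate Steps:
L(T, Z) = -2 (L(T, Z) = 0**2 - 1*2 = 0 - 2 = -2)
Q = 961 (Q = (-2 - 29)**2 = (-31)**2 = 961)
Q*(2*(-3)) = 961*(2*(-3)) = 961*(-6) = -5766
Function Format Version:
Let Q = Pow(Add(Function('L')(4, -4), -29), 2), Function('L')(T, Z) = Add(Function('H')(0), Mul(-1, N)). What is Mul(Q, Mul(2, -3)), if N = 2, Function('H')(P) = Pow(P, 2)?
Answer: -5766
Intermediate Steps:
Function('L')(T, Z) = -2 (Function('L')(T, Z) = Add(Pow(0, 2), Mul(-1, 2)) = Add(0, -2) = -2)
Q = 961 (Q = Pow(Add(-2, -29), 2) = Pow(-31, 2) = 961)
Mul(Q, Mul(2, -3)) = Mul(961, Mul(2, -3)) = Mul(961, -6) = -5766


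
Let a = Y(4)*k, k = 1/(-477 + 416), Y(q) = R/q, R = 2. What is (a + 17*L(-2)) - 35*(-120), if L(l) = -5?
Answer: 502029/122 ≈ 4115.0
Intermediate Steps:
Y(q) = 2/q
k = -1/61 (k = 1/(-61) = -1/61 ≈ -0.016393)
a = -1/122 (a = (2/4)*(-1/61) = (2*(¼))*(-1/61) = (½)*(-1/61) = -1/122 ≈ -0.0081967)
(a + 17*L(-2)) - 35*(-120) = (-1/122 + 17*(-5)) - 35*(-120) = (-1/122 - 85) + 4200 = -10371/122 + 4200 = 502029/122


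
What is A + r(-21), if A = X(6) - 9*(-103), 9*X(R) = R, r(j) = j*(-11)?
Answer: 3476/3 ≈ 1158.7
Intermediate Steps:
r(j) = -11*j
X(R) = R/9
A = 2783/3 (A = (⅑)*6 - 9*(-103) = ⅔ + 927 = 2783/3 ≈ 927.67)
A + r(-21) = 2783/3 - 11*(-21) = 2783/3 + 231 = 3476/3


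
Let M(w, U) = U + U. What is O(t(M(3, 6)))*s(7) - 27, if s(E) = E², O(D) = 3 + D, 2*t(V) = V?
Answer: 414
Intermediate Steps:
M(w, U) = 2*U
t(V) = V/2
O(t(M(3, 6)))*s(7) - 27 = (3 + (2*6)/2)*7² - 27 = (3 + (½)*12)*49 - 27 = (3 + 6)*49 - 27 = 9*49 - 27 = 441 - 27 = 414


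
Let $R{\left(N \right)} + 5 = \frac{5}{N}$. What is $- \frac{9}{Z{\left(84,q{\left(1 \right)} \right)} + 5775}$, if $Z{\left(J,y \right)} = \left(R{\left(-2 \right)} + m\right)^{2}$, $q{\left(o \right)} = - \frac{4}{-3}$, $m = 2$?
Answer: $- \frac{36}{23221} \approx -0.0015503$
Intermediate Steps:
$R{\left(N \right)} = -5 + \frac{5}{N}$
$q{\left(o \right)} = \frac{4}{3}$ ($q{\left(o \right)} = \left(-4\right) \left(- \frac{1}{3}\right) = \frac{4}{3}$)
$Z{\left(J,y \right)} = \frac{121}{4}$ ($Z{\left(J,y \right)} = \left(\left(-5 + \frac{5}{-2}\right) + 2\right)^{2} = \left(\left(-5 + 5 \left(- \frac{1}{2}\right)\right) + 2\right)^{2} = \left(\left(-5 - \frac{5}{2}\right) + 2\right)^{2} = \left(- \frac{15}{2} + 2\right)^{2} = \left(- \frac{11}{2}\right)^{2} = \frac{121}{4}$)
$- \frac{9}{Z{\left(84,q{\left(1 \right)} \right)} + 5775} = - \frac{9}{\frac{121}{4} + 5775} = - \frac{9}{\frac{23221}{4}} = \left(-9\right) \frac{4}{23221} = - \frac{36}{23221}$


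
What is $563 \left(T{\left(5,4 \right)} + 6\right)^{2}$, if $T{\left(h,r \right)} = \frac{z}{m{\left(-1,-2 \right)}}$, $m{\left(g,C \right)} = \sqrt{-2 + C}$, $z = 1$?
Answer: $\frac{80509}{4} - 3378 i \approx 20127.0 - 3378.0 i$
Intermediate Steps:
$T{\left(h,r \right)} = - \frac{i}{2}$ ($T{\left(h,r \right)} = 1 \frac{1}{\sqrt{-2 - 2}} = 1 \frac{1}{\sqrt{-4}} = 1 \frac{1}{2 i} = 1 \left(- \frac{i}{2}\right) = - \frac{i}{2}$)
$563 \left(T{\left(5,4 \right)} + 6\right)^{2} = 563 \left(- \frac{i}{2} + 6\right)^{2} = 563 \left(6 - \frac{i}{2}\right)^{2}$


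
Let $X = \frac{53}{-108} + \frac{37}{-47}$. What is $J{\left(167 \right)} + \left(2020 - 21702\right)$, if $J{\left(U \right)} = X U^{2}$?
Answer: $- \frac{280821775}{5076} \approx -55323.0$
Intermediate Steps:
$X = - \frac{6487}{5076}$ ($X = 53 \left(- \frac{1}{108}\right) + 37 \left(- \frac{1}{47}\right) = - \frac{53}{108} - \frac{37}{47} = - \frac{6487}{5076} \approx -1.278$)
$J{\left(U \right)} = - \frac{6487 U^{2}}{5076}$
$J{\left(167 \right)} + \left(2020 - 21702\right) = - \frac{6487 \cdot 167^{2}}{5076} + \left(2020 - 21702\right) = \left(- \frac{6487}{5076}\right) 27889 + \left(2020 - 21702\right) = - \frac{180915943}{5076} - 19682 = - \frac{280821775}{5076}$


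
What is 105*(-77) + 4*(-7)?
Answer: -8113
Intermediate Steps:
105*(-77) + 4*(-7) = -8085 - 28 = -8113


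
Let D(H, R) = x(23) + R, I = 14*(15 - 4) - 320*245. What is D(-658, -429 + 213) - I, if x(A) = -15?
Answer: 78015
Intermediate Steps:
I = -78246 (I = 14*11 - 78400 = 154 - 78400 = -78246)
D(H, R) = -15 + R
D(-658, -429 + 213) - I = (-15 + (-429 + 213)) - 1*(-78246) = (-15 - 216) + 78246 = -231 + 78246 = 78015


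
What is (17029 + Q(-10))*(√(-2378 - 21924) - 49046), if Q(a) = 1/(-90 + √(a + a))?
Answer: -339092738897/406 + √121510/4060 + 24523*I*√5/2030 + 13827539*I*√24302/812 ≈ -8.352e+8 + 2.6547e+6*I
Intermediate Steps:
Q(a) = 1/(-90 + √2*√a) (Q(a) = 1/(-90 + √(2*a)) = 1/(-90 + √2*√a))
(17029 + Q(-10))*(√(-2378 - 21924) - 49046) = (17029 + 1/(-90 + √2*√(-10)))*(√(-2378 - 21924) - 49046) = (17029 + 1/(-90 + √2*(I*√10)))*(√(-24302) - 49046) = (17029 + 1/(-90 + 2*I*√5))*(I*√24302 - 49046) = (17029 + 1/(-90 + 2*I*√5))*(-49046 + I*√24302) = (-49046 + I*√24302)*(17029 + 1/(-90 + 2*I*√5))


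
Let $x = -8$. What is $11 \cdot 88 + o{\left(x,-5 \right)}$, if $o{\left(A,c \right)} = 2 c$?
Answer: $958$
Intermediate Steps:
$11 \cdot 88 + o{\left(x,-5 \right)} = 11 \cdot 88 + 2 \left(-5\right) = 968 - 10 = 958$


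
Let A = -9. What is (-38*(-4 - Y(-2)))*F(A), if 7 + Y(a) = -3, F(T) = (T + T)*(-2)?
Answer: -8208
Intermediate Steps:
F(T) = -4*T (F(T) = (2*T)*(-2) = -4*T)
Y(a) = -10 (Y(a) = -7 - 3 = -10)
(-38*(-4 - Y(-2)))*F(A) = (-38*(-4 - 1*(-10)))*(-4*(-9)) = -38*(-4 + 10)*36 = -38*6*36 = -228*36 = -8208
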